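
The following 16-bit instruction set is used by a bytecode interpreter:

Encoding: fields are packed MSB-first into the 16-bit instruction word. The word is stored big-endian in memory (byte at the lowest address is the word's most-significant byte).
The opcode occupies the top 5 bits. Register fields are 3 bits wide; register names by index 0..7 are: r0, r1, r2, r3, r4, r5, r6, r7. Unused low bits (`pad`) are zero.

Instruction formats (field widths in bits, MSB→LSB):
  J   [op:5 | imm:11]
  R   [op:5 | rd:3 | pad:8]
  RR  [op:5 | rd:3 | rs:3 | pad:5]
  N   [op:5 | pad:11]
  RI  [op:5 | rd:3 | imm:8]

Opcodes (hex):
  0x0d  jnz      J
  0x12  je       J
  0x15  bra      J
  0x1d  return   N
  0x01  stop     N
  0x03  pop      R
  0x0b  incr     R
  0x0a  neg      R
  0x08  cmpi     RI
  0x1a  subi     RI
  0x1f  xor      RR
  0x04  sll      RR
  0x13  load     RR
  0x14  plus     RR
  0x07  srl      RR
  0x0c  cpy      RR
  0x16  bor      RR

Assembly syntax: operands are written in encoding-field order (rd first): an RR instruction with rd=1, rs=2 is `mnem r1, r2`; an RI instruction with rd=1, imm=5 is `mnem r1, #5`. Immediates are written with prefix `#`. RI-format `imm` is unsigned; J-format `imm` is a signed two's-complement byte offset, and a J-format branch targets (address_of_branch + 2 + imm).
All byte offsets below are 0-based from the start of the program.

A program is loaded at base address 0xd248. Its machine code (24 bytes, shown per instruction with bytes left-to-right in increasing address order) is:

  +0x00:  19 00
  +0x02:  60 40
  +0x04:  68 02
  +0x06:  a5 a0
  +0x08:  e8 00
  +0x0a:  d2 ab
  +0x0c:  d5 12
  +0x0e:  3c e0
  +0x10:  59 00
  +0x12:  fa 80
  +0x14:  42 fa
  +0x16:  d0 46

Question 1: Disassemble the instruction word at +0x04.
off 0x04: read 68 02 as big → 0x6802
  top 5b → 0xd → jnz [J]
  [10:0] imm=2 = #2

jnz #2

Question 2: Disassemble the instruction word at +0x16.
[16] d0 46 → 0xd046
  opcode bits[15:11]=0x1a: subi/RI
  rd: (w>>8)&0x7=0x0 → r0
  imm: (w>>0)&0xff=0x46 → #70

subi r0, #70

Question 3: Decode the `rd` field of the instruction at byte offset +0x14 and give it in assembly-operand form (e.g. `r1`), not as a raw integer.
r2

@+14  big-endian(42 fa) = 0x42fa
  op=0x42fa>>11=0x8 ⇒ cmpi (RI)
  [10:8] rd=2 = r2
  [7:0] imm=250 = #250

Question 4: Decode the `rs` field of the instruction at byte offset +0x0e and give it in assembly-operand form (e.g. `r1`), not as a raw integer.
off 0x0e: read 3c e0 as big → 0x3ce0
  op=0x3ce0>>11=0x7 ⇒ srl (RR)
  rd@[10:8]=0x4 ⇒ r4
  rs@[7:5]=0x7 ⇒ r7

r7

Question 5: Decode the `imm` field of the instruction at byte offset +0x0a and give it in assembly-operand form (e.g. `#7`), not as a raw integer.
@+0a  big-endian(d2 ab) = 0xd2ab
  top 5b → 0x1a → subi [RI]
  [10:8] rd=2 = r2
  [7:0] imm=171 = #171

#171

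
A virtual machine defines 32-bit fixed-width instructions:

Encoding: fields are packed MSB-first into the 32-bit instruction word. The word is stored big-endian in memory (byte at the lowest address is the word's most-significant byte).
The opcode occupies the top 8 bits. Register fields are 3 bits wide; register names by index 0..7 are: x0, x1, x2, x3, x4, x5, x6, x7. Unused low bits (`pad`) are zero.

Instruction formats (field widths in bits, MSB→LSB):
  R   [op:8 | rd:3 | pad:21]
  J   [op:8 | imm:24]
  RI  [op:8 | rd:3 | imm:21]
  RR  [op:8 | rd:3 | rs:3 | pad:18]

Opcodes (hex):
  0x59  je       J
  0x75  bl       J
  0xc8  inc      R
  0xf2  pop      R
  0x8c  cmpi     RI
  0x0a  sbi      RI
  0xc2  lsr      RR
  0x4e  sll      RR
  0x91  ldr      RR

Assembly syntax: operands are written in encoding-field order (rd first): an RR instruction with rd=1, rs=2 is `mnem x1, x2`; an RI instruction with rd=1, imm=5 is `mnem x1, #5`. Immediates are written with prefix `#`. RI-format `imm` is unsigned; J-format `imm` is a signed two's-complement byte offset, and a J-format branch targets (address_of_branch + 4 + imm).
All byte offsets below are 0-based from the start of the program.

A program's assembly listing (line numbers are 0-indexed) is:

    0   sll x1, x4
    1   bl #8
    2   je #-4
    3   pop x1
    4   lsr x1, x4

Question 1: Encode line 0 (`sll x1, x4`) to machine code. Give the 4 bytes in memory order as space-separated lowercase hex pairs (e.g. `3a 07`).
4e 30 00 00

0. sll fields op=0x4e:8|rd=1:3|rs=4:3|pad=0:18 → word 4e300000h → 4e 30 00 00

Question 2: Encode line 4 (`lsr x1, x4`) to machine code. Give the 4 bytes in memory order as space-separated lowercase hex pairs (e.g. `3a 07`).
c2 30 00 00

4. lsr fields op=0xc2:8|rd=1:3|rs=4:3|pad=0:18 → word c2300000h → c2 30 00 00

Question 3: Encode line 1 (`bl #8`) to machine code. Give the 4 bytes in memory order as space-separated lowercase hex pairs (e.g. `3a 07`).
L1: bl op=0x75:8|imm=8:24 ⇒ 0x75000008 ⇒ big 75 00 00 08

75 00 00 08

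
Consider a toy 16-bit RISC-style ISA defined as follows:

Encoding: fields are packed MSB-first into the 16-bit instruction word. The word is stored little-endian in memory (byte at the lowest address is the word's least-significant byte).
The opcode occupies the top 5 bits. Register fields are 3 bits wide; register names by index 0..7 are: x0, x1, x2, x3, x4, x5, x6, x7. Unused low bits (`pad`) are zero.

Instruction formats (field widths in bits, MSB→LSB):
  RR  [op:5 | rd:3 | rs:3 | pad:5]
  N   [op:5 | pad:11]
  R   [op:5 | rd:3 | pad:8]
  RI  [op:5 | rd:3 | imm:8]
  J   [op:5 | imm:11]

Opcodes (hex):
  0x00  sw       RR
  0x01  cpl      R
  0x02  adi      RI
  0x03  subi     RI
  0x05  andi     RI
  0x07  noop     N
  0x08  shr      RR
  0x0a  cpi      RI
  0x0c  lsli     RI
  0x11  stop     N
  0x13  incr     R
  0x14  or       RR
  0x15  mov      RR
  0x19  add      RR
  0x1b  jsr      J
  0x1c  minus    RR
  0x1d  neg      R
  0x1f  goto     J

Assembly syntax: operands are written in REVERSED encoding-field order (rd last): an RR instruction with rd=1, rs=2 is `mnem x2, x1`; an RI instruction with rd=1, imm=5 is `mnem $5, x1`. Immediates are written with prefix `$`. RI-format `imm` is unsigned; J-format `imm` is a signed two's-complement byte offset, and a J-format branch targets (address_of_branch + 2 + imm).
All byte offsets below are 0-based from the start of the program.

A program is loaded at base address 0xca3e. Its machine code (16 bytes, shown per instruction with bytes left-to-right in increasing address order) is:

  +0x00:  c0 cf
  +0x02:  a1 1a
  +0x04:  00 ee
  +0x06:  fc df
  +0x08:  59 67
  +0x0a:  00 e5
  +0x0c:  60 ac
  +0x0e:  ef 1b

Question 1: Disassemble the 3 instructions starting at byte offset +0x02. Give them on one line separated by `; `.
[02] a1 1a → 0x1aa1
  top 5b → 0x3 → subi [RI]
  rd@[10:8]=0x2 ⇒ x2
  imm@[7:0]=0xa1 ⇒ $161
[04] 00 ee → 0xee00
  top 5b → 0x1d → neg [R]
  rd@[10:8]=0x6 ⇒ x6
[06] fc df → 0xdffc
  top 5b → 0x1b → jsr [J]
  imm@[10:0]=0x7fc (s11→-4) ⇒ $-4

subi $161, x2; neg x6; jsr $-4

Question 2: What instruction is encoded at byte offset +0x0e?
subi $239, x3

+0x0e: ef 1b ⇒ word 0x1bef (little)
  opcode bits[15:11]=0x3: subi/RI
  [10:8] rd=3 = x3
  [7:0] imm=239 = $239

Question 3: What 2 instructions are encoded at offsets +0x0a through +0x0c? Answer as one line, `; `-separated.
+0x0a: 00 e5 ⇒ word 0xe500 (little)
  top 5b → 0x1c → minus [RR]
  rd: (w>>8)&0x7=0x5 → x5
  rs: (w>>5)&0x7=0x0 → x0
+0x0c: 60 ac ⇒ word 0xac60 (little)
  top 5b → 0x15 → mov [RR]
  rd: (w>>8)&0x7=0x4 → x4
  rs: (w>>5)&0x7=0x3 → x3

minus x0, x5; mov x3, x4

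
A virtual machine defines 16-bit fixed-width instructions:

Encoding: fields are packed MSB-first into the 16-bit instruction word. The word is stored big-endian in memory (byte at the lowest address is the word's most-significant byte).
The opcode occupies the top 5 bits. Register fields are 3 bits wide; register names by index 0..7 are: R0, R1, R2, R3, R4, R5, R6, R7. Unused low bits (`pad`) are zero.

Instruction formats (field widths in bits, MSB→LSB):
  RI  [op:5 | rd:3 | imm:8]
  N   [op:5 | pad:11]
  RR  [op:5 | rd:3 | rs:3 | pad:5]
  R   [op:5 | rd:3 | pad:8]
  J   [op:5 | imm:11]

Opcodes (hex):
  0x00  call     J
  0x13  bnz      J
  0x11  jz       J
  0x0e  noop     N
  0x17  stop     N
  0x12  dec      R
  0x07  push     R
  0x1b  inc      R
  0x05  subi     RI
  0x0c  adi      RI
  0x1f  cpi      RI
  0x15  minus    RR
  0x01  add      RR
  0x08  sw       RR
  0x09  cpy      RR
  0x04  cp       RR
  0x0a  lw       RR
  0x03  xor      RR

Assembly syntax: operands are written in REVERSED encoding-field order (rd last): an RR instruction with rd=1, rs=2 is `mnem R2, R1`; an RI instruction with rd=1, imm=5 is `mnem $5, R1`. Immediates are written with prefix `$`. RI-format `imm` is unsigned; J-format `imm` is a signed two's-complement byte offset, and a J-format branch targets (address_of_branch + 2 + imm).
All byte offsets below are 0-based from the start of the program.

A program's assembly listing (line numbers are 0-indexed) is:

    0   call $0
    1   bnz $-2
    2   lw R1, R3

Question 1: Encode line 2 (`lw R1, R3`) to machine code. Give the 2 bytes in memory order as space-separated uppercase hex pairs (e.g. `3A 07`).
53 20

L2: lw op=0xa:5|rd=3:3|rs=1:3|pad=0:5 ⇒ 0x5320 ⇒ big 53 20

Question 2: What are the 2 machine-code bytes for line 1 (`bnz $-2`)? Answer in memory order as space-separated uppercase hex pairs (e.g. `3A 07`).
1. bnz fields op=0x13:5|imm=-2:11 → word 9ffeh → 9f fe

9F FE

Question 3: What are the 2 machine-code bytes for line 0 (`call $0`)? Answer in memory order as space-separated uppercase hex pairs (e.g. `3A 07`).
line 0 (call): pack op=0x0:5|imm=0:11 = 0x0000; big→ 00 00

00 00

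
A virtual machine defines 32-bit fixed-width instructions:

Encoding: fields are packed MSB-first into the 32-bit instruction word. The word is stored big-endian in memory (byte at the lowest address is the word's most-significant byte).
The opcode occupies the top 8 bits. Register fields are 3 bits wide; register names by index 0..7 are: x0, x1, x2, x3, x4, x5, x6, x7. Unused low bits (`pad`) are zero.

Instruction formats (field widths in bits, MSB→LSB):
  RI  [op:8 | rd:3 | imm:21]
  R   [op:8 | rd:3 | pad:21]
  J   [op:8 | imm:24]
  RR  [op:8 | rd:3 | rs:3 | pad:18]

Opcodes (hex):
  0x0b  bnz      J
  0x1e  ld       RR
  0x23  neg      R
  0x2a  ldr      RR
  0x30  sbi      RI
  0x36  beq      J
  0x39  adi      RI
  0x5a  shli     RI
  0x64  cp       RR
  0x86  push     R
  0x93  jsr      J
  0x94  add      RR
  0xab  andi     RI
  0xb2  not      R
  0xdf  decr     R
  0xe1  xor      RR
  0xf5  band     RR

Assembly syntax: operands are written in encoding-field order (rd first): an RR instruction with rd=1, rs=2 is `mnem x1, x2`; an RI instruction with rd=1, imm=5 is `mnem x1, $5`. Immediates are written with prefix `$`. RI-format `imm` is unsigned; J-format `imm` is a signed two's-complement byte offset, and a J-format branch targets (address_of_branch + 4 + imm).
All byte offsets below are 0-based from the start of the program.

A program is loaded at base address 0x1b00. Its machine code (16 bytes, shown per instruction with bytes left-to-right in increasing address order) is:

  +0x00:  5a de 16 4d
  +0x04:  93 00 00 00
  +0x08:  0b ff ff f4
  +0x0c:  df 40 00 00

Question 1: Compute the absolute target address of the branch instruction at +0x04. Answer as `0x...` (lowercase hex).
0x1b08

+0x04: 93 00 00 00 ⇒ word 0x93000000 (big)
  top 8b → 0x93 → jsr [J]
  [23:0] imm=0 = $0
  target = base 0x1b00 + off 0x04 + 4 + imm 0 = 0x1b08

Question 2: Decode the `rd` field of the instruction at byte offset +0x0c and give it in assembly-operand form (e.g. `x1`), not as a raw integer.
off 0x0c: read df 40 00 00 as big → 0xdf400000
  opcode bits[31:24]=0xdf: decr/R
  [23:21] rd=2 = x2

x2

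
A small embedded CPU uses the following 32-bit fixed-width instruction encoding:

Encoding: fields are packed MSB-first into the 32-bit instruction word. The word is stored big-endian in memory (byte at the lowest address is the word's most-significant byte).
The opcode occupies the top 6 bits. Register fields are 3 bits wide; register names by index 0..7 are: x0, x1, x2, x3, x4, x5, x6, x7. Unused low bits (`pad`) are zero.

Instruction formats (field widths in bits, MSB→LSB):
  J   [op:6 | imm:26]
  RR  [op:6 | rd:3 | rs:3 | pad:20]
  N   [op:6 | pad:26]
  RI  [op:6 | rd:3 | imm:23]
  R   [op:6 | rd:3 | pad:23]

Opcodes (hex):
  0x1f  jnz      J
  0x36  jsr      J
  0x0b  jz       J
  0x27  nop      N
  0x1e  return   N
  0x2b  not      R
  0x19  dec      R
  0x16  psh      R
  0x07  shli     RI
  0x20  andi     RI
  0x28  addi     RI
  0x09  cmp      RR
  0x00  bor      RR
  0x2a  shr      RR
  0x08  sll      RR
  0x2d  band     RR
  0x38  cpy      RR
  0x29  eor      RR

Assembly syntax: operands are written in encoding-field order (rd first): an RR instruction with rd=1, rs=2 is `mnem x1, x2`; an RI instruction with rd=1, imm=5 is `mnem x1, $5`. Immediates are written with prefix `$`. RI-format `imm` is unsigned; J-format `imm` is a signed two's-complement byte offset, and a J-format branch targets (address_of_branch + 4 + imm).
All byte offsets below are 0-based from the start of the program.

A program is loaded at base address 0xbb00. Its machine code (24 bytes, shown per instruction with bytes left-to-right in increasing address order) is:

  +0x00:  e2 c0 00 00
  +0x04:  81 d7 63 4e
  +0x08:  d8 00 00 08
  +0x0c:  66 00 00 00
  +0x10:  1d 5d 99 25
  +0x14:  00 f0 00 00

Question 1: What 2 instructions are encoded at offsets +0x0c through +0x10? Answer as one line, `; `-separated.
dec x4; shli x2, $6134053

[0c] 66 00 00 00 → 0x66000000
  opcode bits[31:26]=0x19: dec/R
  rd@[25:23]=0x4 ⇒ x4
[10] 1d 5d 99 25 → 0x1d5d9925
  opcode bits[31:26]=0x7: shli/RI
  rd@[25:23]=0x2 ⇒ x2
  imm@[22:0]=0x5d9925 ⇒ $6134053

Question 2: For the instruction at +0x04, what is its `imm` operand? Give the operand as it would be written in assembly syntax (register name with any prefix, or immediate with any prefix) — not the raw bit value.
$5727054

+0x04: 81 d7 63 4e ⇒ word 0x81d7634e (big)
  op=0x81d7634e>>26=0x20 ⇒ andi (RI)
  rd@[25:23]=0x3 ⇒ x3
  imm@[22:0]=0x57634e ⇒ $5727054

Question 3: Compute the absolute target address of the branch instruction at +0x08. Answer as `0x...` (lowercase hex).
0xbb14

+0x08: d8 00 00 08 ⇒ word 0xd8000008 (big)
  top 6b → 0x36 → jsr [J]
  [25:0] imm=8 = $8
  target = base 0xbb00 + off 0x08 + 4 + imm 8 = 0xbb14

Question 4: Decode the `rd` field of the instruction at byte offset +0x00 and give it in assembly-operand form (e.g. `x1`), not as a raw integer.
off 0x00: read e2 c0 00 00 as big → 0xe2c00000
  top 6b → 0x38 → cpy [RR]
  rd@[25:23]=0x5 ⇒ x5
  rs@[22:20]=0x4 ⇒ x4

x5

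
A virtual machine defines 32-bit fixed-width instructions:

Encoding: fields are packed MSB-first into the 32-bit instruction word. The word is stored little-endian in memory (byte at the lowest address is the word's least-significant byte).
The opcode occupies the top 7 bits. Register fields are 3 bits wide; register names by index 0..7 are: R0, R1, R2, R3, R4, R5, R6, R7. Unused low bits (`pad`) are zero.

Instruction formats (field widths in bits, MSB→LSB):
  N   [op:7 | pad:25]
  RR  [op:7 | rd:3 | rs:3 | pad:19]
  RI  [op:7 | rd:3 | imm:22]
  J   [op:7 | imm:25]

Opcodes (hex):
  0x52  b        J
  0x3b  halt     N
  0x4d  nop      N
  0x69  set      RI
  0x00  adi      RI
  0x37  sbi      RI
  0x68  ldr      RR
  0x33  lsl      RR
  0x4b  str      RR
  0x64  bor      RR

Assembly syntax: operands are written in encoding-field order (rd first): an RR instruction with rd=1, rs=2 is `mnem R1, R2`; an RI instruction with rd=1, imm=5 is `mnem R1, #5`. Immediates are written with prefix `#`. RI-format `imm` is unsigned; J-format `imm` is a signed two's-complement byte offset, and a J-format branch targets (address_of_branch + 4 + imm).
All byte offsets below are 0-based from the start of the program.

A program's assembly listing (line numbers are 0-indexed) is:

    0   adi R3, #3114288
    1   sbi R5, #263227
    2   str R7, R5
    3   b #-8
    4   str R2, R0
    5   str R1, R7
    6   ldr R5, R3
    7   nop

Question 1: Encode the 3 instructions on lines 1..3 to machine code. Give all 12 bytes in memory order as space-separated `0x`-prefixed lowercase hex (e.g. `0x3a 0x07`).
0x3b 0x04 0x44 0x6f 0x00 0x00 0xe8 0x97 0xf8 0xff 0xff 0xa5

line 1 (sbi): pack op=0x37:7|rd=5:3|imm=263227:22 = 0x6f44043b; little→ 3b 04 44 6f
line 2 (str): pack op=0x4b:7|rd=7:3|rs=5:3|pad=0:19 = 0x97e80000; little→ 00 00 e8 97
line 3 (b): pack op=0x52:7|imm=-8:25 = 0xa5fffff8; little→ f8 ff ff a5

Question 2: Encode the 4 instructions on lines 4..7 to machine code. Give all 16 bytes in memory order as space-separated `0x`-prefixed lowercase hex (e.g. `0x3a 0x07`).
0x00 0x00 0x80 0x96 0x00 0x00 0x78 0x96 0x00 0x00 0x58 0xd1 0x00 0x00 0x00 0x9a

L4: str op=0x4b:7|rd=2:3|rs=0:3|pad=0:19 ⇒ 0x96800000 ⇒ little 00 00 80 96
L5: str op=0x4b:7|rd=1:3|rs=7:3|pad=0:19 ⇒ 0x96780000 ⇒ little 00 00 78 96
L6: ldr op=0x68:7|rd=5:3|rs=3:3|pad=0:19 ⇒ 0xd1580000 ⇒ little 00 00 58 d1
L7: nop op=0x4d:7|pad=0:25 ⇒ 0x9a000000 ⇒ little 00 00 00 9a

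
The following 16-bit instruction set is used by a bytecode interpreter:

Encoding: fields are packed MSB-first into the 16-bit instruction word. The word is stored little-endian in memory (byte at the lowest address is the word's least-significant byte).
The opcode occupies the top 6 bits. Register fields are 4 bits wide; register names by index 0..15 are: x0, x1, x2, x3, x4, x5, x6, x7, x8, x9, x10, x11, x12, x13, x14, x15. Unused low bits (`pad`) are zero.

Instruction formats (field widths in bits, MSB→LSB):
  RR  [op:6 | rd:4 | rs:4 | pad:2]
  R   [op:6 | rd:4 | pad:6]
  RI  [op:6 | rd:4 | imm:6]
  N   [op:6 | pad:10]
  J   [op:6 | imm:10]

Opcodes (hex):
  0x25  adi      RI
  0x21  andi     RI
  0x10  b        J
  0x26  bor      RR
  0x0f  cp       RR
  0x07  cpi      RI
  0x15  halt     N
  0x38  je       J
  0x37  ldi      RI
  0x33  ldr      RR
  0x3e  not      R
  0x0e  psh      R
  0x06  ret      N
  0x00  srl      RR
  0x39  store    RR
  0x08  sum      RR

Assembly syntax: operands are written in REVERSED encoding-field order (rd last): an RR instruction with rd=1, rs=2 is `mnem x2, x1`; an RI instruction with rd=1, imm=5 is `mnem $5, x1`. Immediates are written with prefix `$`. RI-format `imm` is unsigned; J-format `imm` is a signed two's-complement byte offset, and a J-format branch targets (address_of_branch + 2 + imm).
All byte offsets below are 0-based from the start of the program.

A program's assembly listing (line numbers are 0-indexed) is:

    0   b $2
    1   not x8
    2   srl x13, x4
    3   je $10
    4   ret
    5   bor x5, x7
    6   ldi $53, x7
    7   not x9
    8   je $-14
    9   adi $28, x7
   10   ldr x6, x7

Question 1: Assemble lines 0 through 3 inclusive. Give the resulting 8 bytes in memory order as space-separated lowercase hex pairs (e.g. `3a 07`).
L0: b op=0x10:6|imm=2:10 ⇒ 0x4002 ⇒ little 02 40
L1: not op=0x3e:6|rd=8:4|pad=0:6 ⇒ 0xfa00 ⇒ little 00 fa
L2: srl op=0x0:6|rd=4:4|rs=13:4|pad=0:2 ⇒ 0x0134 ⇒ little 34 01
L3: je op=0x38:6|imm=10:10 ⇒ 0xe00a ⇒ little 0a e0

02 40 00 fa 34 01 0a e0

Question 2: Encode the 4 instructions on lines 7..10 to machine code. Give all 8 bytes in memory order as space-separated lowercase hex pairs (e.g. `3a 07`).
line 7 (not): pack op=0x3e:6|rd=9:4|pad=0:6 = 0xfa40; little→ 40 fa
line 8 (je): pack op=0x38:6|imm=-14:10 = 0xe3f2; little→ f2 e3
line 9 (adi): pack op=0x25:6|rd=7:4|imm=28:6 = 0x95dc; little→ dc 95
line 10 (ldr): pack op=0x33:6|rd=7:4|rs=6:4|pad=0:2 = 0xcdd8; little→ d8 cd

40 fa f2 e3 dc 95 d8 cd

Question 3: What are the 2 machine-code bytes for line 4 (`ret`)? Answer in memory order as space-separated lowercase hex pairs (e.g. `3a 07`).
00 18

4. ret fields op=0x6:6|pad=0:10 → word 1800h → 00 18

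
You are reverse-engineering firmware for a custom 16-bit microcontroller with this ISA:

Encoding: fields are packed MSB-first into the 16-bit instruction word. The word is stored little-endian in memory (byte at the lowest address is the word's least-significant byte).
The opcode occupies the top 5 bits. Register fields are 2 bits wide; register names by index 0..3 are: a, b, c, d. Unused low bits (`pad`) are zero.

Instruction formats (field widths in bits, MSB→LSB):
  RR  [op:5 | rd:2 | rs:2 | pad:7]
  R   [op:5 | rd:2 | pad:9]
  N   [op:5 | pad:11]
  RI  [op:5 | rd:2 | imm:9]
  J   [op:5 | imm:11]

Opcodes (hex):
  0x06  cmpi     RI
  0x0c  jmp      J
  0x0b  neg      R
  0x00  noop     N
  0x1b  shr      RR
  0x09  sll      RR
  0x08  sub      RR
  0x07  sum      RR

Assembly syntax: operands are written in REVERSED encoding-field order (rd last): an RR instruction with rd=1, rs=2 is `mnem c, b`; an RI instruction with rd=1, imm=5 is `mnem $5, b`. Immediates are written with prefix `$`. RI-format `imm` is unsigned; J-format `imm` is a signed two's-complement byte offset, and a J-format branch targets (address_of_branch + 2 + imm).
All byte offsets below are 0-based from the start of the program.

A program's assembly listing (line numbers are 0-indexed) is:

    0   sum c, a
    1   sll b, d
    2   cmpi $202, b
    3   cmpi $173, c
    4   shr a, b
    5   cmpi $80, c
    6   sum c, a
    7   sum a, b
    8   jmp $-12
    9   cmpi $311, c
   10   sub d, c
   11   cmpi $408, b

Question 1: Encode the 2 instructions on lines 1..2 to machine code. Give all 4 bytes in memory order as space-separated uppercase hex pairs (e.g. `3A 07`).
line 1 (sll): pack op=0x9:5|rd=3:2|rs=1:2|pad=0:7 = 0x4e80; little→ 80 4e
line 2 (cmpi): pack op=0x6:5|rd=1:2|imm=202:9 = 0x32ca; little→ ca 32

80 4E CA 32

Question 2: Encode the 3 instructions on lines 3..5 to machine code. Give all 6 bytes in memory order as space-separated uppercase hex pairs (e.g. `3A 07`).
3. cmpi fields op=0x6:5|rd=2:2|imm=173:9 → word 34adh → ad 34
4. shr fields op=0x1b:5|rd=1:2|rs=0:2|pad=0:7 → word da00h → 00 da
5. cmpi fields op=0x6:5|rd=2:2|imm=80:9 → word 3450h → 50 34

AD 34 00 DA 50 34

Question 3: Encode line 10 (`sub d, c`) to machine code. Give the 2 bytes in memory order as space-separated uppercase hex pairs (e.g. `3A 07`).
10. sub fields op=0x8:5|rd=2:2|rs=3:2|pad=0:7 → word 4580h → 80 45

80 45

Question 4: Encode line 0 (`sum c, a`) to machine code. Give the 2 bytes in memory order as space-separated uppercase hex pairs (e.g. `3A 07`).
00 39

line 0 (sum): pack op=0x7:5|rd=0:2|rs=2:2|pad=0:7 = 0x3900; little→ 00 39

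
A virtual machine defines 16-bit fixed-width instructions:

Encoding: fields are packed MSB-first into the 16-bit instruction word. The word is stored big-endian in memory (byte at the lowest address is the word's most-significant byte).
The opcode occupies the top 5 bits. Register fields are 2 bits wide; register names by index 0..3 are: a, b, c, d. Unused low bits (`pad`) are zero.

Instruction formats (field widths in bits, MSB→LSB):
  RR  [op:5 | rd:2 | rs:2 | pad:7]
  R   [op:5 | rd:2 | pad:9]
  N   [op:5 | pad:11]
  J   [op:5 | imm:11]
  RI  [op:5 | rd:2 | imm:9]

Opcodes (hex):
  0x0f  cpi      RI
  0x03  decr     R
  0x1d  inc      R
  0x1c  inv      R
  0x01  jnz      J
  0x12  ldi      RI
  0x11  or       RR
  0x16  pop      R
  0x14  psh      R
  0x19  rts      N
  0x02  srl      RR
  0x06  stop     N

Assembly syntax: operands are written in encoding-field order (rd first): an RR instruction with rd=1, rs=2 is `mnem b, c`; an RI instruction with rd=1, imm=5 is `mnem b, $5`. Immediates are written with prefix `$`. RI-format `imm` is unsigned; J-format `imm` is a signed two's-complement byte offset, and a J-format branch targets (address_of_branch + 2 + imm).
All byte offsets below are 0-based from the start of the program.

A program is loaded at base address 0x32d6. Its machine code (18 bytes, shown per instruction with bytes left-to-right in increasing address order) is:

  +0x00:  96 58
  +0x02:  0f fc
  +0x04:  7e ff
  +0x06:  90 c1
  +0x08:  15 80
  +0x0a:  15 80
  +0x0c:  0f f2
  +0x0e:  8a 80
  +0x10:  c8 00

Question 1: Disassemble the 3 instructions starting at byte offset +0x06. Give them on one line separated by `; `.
off 0x06: read 90 c1 as big → 0x90c1
  opcode bits[15:11]=0x12: ldi/RI
  [10:9] rd=0 = a
  [8:0] imm=193 = $193
off 0x08: read 15 80 as big → 0x1580
  opcode bits[15:11]=0x2: srl/RR
  [10:9] rd=2 = c
  [8:7] rs=3 = d
off 0x0a: read 15 80 as big → 0x1580
  opcode bits[15:11]=0x2: srl/RR
  [10:9] rd=2 = c
  [8:7] rs=3 = d

ldi a, $193; srl c, d; srl c, d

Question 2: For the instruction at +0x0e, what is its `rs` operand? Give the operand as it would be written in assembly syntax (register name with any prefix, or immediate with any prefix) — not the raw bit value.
b

off 0x0e: read 8a 80 as big → 0x8a80
  opcode bits[15:11]=0x11: or/RR
  rd@[10:9]=0x1 ⇒ b
  rs@[8:7]=0x1 ⇒ b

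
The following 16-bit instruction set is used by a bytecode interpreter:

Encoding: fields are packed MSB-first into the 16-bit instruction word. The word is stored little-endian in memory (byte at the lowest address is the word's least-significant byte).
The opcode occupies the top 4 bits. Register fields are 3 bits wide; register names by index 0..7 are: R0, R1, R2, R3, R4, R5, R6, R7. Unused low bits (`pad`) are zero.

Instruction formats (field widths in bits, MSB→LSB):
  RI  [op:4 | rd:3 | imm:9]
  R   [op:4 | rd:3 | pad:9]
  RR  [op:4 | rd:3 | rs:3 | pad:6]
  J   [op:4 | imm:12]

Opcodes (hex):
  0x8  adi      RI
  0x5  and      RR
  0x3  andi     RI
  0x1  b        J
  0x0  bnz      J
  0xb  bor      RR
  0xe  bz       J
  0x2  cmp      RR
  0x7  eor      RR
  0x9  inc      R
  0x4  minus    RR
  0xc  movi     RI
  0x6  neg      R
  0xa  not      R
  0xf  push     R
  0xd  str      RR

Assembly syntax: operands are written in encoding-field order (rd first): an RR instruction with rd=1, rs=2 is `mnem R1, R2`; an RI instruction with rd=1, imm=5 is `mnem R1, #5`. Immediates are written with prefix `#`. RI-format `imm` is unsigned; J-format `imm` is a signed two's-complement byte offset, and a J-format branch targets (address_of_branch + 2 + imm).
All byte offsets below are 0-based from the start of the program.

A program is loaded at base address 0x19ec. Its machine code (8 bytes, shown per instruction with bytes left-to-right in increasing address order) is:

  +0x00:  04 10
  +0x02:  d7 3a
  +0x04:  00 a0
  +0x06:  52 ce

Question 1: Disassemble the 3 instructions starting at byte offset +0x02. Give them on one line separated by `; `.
andi R5, #215; not R0; movi R7, #82

[02] d7 3a → 0x3ad7
  top 4b → 0x3 → andi [RI]
  rd: (w>>9)&0x7=0x5 → R5
  imm: (w>>0)&0x1ff=0xd7 → #215
[04] 00 a0 → 0xa000
  top 4b → 0xa → not [R]
  rd: (w>>9)&0x7=0x0 → R0
[06] 52 ce → 0xce52
  top 4b → 0xc → movi [RI]
  rd: (w>>9)&0x7=0x7 → R7
  imm: (w>>0)&0x1ff=0x52 → #82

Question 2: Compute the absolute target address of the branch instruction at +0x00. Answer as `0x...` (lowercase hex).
0x19f2

@+00  little-endian(04 10) = 0x1004
  top 4b → 0x1 → b [J]
  imm@[11:0]=0x4 ⇒ #4
  target = base 0x19ec + off 0x00 + 2 + imm 4 = 0x19f2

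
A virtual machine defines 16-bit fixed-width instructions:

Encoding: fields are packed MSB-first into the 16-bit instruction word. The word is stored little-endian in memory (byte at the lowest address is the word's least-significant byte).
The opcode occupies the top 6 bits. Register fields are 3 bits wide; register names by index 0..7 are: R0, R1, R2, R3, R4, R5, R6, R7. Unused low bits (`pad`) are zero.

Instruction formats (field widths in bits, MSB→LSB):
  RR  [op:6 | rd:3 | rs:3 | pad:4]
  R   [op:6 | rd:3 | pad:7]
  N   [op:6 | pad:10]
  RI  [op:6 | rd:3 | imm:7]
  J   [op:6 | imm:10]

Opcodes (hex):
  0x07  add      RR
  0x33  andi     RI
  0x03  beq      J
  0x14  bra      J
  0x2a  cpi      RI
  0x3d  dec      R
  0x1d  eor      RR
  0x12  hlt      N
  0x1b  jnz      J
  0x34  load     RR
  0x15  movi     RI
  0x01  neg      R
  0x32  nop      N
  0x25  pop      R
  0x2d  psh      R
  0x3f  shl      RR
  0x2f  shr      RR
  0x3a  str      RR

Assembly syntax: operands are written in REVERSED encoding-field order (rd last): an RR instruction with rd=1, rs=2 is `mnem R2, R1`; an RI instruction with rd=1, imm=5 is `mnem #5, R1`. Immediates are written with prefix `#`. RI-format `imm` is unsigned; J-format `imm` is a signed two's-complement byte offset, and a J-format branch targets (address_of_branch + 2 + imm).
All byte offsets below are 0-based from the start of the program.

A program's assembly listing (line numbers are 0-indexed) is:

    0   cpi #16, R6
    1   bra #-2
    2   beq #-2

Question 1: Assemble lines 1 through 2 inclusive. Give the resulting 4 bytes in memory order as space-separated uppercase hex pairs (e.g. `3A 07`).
FE 53 FE 0F

L1: bra op=0x14:6|imm=-2:10 ⇒ 0x53fe ⇒ little fe 53
L2: beq op=0x3:6|imm=-2:10 ⇒ 0x0ffe ⇒ little fe 0f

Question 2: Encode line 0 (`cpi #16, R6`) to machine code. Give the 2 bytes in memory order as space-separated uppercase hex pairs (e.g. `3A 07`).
10 AB

L0: cpi op=0x2a:6|rd=6:3|imm=16:7 ⇒ 0xab10 ⇒ little 10 ab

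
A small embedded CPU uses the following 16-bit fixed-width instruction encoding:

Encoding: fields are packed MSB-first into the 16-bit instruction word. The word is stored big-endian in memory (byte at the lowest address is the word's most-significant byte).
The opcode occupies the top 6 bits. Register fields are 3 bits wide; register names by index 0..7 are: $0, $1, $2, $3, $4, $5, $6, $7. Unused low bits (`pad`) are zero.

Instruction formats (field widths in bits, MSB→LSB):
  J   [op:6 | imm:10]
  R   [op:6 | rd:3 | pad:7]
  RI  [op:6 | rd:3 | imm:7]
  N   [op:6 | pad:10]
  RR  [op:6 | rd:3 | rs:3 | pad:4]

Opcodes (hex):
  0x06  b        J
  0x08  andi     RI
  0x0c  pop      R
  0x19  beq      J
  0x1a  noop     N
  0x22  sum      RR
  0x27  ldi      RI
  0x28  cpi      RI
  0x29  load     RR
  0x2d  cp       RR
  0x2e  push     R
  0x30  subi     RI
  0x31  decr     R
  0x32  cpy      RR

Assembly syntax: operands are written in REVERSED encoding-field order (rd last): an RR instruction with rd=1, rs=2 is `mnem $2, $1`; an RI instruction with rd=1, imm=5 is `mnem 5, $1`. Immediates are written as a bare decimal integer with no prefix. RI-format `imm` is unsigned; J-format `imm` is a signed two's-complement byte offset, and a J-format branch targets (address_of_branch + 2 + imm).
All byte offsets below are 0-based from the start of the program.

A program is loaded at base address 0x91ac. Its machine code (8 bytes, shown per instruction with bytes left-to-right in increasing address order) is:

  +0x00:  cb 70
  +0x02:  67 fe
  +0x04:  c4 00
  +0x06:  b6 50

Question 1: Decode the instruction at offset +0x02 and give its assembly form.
+0x02: 67 fe ⇒ word 0x67fe (big)
  opcode bits[15:10]=0x19: beq/J
  imm: (w>>0)&0x3ff=0x3fe (s10→-2) → -2

beq -2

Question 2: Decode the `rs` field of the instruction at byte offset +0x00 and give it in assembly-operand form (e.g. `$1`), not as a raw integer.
+0x00: cb 70 ⇒ word 0xcb70 (big)
  top 6b → 0x32 → cpy [RR]
  rd: (w>>7)&0x7=0x6 → $6
  rs: (w>>4)&0x7=0x7 → $7

$7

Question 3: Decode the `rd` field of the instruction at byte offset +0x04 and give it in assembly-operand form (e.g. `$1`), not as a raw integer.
$0

off 0x04: read c4 00 as big → 0xc400
  op=0xc400>>10=0x31 ⇒ decr (R)
  [9:7] rd=0 = $0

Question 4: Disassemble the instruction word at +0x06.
cp $5, $4

@+06  big-endian(b6 50) = 0xb650
  op=0xb650>>10=0x2d ⇒ cp (RR)
  [9:7] rd=4 = $4
  [6:4] rs=5 = $5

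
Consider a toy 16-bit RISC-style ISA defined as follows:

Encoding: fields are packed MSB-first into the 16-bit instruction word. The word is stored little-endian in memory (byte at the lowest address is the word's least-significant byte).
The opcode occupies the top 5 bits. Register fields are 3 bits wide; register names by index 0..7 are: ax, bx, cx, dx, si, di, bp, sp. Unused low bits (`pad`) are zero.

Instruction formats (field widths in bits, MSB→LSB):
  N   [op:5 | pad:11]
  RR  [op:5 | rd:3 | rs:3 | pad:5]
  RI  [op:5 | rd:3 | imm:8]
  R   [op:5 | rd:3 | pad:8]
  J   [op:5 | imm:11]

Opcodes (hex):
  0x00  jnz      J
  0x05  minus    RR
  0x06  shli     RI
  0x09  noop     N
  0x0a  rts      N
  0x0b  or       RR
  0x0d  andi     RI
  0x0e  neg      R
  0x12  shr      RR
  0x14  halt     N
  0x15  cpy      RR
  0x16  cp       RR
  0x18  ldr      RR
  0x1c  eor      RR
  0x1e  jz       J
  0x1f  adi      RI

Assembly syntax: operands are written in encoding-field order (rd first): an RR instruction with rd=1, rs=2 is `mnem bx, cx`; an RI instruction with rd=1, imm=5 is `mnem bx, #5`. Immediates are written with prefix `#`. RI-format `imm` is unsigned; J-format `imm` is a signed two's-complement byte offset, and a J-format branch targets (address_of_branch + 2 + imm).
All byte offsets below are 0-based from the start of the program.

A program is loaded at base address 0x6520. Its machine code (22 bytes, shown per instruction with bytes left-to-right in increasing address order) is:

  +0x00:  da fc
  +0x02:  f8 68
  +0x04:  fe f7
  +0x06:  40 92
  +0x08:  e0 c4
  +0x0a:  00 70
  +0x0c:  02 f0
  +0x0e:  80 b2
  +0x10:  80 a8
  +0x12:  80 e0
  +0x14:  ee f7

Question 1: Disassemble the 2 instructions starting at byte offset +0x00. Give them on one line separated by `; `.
+0x00: da fc ⇒ word 0xfcda (little)
  opcode bits[15:11]=0x1f: adi/RI
  rd@[10:8]=0x4 ⇒ si
  imm@[7:0]=0xda ⇒ #218
+0x02: f8 68 ⇒ word 0x68f8 (little)
  opcode bits[15:11]=0xd: andi/RI
  rd@[10:8]=0x0 ⇒ ax
  imm@[7:0]=0xf8 ⇒ #248

adi si, #218; andi ax, #248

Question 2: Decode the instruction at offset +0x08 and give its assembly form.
ldr si, sp

@+08  little-endian(e0 c4) = 0xc4e0
  op=0xc4e0>>11=0x18 ⇒ ldr (RR)
  rd@[10:8]=0x4 ⇒ si
  rs@[7:5]=0x7 ⇒ sp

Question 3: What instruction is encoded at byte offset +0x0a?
neg ax

+0x0a: 00 70 ⇒ word 0x7000 (little)
  top 5b → 0xe → neg [R]
  rd: (w>>8)&0x7=0x0 → ax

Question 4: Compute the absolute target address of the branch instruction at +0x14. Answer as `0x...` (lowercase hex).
[14] ee f7 → 0xf7ee
  op=0xf7ee>>11=0x1e ⇒ jz (J)
  imm: (w>>0)&0x7ff=0x7ee (s11→-18) → #-18
  target = base 0x6520 + off 0x14 + 2 + imm -18 = 0x6524

0x6524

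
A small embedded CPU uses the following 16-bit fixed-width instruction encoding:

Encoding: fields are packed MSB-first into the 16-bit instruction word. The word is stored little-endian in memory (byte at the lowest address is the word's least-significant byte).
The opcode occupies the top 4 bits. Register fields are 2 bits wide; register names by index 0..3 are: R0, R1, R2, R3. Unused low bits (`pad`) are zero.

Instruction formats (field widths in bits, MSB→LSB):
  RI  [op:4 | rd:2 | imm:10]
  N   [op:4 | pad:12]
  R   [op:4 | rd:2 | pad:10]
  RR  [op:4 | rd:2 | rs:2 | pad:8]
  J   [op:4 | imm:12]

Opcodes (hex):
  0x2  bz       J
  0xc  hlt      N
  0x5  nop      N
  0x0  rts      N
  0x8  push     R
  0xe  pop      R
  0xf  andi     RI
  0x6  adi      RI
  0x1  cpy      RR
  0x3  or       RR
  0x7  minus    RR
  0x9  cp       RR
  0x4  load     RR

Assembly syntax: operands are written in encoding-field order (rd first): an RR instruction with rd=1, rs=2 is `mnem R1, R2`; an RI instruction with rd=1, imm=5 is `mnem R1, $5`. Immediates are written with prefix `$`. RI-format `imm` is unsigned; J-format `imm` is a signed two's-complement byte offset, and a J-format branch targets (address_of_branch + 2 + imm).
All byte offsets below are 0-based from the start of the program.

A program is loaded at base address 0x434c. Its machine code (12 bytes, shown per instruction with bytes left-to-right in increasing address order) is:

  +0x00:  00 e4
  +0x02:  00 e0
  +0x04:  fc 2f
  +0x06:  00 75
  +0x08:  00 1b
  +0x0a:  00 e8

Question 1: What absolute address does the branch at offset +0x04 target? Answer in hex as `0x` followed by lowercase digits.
0x434e

@+04  little-endian(fc 2f) = 0x2ffc
  opcode bits[15:12]=0x2: bz/J
  imm@[11:0]=0xffc (s12→-4) ⇒ $-4
  target = base 0x434c + off 0x04 + 2 + imm -4 = 0x434e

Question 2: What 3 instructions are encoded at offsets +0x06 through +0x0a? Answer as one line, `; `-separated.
@+06  little-endian(00 75) = 0x7500
  opcode bits[15:12]=0x7: minus/RR
  rd@[11:10]=0x1 ⇒ R1
  rs@[9:8]=0x1 ⇒ R1
@+08  little-endian(00 1b) = 0x1b00
  opcode bits[15:12]=0x1: cpy/RR
  rd@[11:10]=0x2 ⇒ R2
  rs@[9:8]=0x3 ⇒ R3
@+0a  little-endian(00 e8) = 0xe800
  opcode bits[15:12]=0xe: pop/R
  rd@[11:10]=0x2 ⇒ R2

minus R1, R1; cpy R2, R3; pop R2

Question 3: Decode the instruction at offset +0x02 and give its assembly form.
off 0x02: read 00 e0 as little → 0xe000
  top 4b → 0xe → pop [R]
  [11:10] rd=0 = R0

pop R0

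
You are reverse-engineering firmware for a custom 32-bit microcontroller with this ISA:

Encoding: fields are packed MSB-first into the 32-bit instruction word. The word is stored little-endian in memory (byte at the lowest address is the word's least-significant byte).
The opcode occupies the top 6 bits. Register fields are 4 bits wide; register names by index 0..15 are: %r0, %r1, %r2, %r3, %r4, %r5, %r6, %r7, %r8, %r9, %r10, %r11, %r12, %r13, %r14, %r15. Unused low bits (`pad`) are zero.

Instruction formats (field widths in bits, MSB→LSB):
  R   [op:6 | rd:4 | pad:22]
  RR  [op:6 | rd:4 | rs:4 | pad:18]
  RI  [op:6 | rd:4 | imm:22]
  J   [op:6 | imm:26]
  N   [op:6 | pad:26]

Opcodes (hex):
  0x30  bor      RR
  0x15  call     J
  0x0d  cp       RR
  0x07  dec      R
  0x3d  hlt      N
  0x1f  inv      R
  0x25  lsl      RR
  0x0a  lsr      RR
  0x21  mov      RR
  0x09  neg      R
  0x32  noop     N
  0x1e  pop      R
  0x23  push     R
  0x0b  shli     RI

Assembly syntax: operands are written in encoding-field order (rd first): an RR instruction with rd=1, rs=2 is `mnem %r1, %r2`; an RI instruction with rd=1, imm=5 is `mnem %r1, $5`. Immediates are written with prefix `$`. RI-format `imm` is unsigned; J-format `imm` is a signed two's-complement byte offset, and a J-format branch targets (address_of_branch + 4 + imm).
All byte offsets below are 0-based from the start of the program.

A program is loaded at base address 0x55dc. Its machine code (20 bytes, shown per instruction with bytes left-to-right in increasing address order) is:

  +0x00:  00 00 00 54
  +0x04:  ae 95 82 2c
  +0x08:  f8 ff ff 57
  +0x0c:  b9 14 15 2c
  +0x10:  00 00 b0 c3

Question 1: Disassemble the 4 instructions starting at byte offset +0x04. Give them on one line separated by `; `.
[04] ae 95 82 2c → 0x2c8295ae
  opcode bits[31:26]=0xb: shli/RI
  rd: (w>>22)&0xf=0x2 → %r2
  imm: (w>>0)&0x3fffff=0x295ae → $169390
[08] f8 ff ff 57 → 0x57fffff8
  opcode bits[31:26]=0x15: call/J
  imm: (w>>0)&0x3ffffff=0x3fffff8 (s26→-8) → $-8
[0c] b9 14 15 2c → 0x2c1514b9
  opcode bits[31:26]=0xb: shli/RI
  rd: (w>>22)&0xf=0x0 → %r0
  imm: (w>>0)&0x3fffff=0x1514b9 → $1381561
[10] 00 00 b0 c3 → 0xc3b00000
  opcode bits[31:26]=0x30: bor/RR
  rd: (w>>22)&0xf=0xe → %r14
  rs: (w>>18)&0xf=0xc → %r12

shli %r2, $169390; call $-8; shli %r0, $1381561; bor %r14, %r12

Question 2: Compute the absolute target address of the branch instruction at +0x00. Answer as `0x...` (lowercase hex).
0x55e0

@+00  little-endian(00 00 00 54) = 0x54000000
  op=0x54000000>>26=0x15 ⇒ call (J)
  imm@[25:0]=0x0 ⇒ $0
  target = base 0x55dc + off 0x00 + 4 + imm 0 = 0x55e0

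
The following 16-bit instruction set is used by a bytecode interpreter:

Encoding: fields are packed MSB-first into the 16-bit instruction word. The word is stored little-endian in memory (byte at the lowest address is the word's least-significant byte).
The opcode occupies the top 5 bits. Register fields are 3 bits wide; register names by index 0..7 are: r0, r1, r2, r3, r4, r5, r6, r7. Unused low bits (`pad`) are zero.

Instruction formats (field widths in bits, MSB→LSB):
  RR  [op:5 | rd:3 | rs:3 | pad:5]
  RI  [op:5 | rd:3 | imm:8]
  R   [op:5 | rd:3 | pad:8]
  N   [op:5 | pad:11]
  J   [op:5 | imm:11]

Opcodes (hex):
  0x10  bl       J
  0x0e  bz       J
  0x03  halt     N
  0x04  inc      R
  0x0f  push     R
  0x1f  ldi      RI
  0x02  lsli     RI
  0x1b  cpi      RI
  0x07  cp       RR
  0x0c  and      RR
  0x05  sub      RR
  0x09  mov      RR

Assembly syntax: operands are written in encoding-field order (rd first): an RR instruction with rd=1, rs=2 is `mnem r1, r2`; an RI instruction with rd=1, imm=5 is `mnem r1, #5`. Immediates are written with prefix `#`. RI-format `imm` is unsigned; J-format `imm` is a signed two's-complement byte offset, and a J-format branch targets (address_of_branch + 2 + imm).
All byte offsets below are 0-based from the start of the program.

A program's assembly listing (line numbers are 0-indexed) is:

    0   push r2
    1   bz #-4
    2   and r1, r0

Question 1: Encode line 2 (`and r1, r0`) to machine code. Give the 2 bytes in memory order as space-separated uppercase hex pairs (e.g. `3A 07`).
00 61

L2: and op=0xc:5|rd=1:3|rs=0:3|pad=0:5 ⇒ 0x6100 ⇒ little 00 61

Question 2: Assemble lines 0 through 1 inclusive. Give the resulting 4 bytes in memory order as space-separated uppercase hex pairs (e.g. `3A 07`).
00 7A FC 77

line 0 (push): pack op=0xf:5|rd=2:3|pad=0:8 = 0x7a00; little→ 00 7a
line 1 (bz): pack op=0xe:5|imm=-4:11 = 0x77fc; little→ fc 77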